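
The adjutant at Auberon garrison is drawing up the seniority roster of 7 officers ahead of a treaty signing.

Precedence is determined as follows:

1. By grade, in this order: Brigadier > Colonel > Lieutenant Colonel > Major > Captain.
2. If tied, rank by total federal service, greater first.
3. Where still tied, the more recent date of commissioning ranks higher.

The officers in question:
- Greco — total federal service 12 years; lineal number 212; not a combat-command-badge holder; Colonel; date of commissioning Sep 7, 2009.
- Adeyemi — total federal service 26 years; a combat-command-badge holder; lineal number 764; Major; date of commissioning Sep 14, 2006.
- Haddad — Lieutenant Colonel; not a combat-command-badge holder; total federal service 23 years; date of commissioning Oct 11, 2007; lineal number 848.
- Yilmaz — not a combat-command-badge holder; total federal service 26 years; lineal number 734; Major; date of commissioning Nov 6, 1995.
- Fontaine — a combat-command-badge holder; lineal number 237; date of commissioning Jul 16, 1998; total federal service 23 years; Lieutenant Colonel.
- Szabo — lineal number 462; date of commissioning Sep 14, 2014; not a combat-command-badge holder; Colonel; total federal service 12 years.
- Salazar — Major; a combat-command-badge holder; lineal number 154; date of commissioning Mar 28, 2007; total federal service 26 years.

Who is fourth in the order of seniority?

By grade: Szabo and Greco (Colonel); then Haddad and Fontaine (Lieutenant Colonel); then Salazar, Adeyemi and Yilmaz (Major).
Szabo and Greco both have total federal service 12 years, so the next rule applies.
Among Szabo and Greco, by date of commissioning (later first): Szabo (Sep 14, 2014) before Greco (Sep 7, 2009).
Haddad and Fontaine both have total federal service 23 years, so the next rule applies.
Among Haddad and Fontaine, by date of commissioning (later first): Haddad (Oct 11, 2007) before Fontaine (Jul 16, 1998).
Salazar, Adeyemi and Yilmaz all have total federal service 26 years, so the next rule applies.
Among Salazar, Adeyemi and Yilmaz, by date of commissioning (later first): Salazar (Mar 28, 2007) before Adeyemi (Sep 14, 2006) before Yilmaz (Nov 6, 1995).
Order: Szabo, Greco, Haddad, Fontaine, Salazar, Adeyemi, Yilmaz.

Fontaine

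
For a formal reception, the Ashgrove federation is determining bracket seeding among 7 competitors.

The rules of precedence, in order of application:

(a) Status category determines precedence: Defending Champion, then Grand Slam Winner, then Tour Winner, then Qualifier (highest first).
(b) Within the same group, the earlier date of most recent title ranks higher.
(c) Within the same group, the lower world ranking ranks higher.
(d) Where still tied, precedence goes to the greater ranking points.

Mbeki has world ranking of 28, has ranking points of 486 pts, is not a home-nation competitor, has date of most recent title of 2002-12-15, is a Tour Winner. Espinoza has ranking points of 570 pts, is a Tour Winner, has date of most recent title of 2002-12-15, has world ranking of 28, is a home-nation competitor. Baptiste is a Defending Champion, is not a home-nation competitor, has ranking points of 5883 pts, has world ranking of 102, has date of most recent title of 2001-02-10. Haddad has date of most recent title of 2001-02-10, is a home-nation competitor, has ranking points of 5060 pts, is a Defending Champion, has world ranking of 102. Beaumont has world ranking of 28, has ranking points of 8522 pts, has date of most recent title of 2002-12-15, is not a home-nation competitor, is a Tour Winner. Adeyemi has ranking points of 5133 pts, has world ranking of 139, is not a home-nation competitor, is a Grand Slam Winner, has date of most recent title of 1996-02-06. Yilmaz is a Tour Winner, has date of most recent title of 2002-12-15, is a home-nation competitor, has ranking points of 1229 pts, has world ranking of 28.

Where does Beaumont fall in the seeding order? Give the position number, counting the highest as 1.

By status category: Baptiste and Haddad (Defending Champion); then Adeyemi (Grand Slam Winner); then Beaumont, Yilmaz, Espinoza and Mbeki (Tour Winner).
Baptiste and Haddad both have date of most recent title 2001-02-10, so the next rule applies.
Baptiste and Haddad both have world ranking 102, so the next rule applies.
Among Baptiste and Haddad, by ranking points (higher first): Baptiste (5883 pts) before Haddad (5060 pts).
Beaumont, Yilmaz, Espinoza and Mbeki all have date of most recent title 2002-12-15, so the next rule applies.
Beaumont, Yilmaz, Espinoza and Mbeki all have world ranking 28, so the next rule applies.
Among Beaumont, Yilmaz, Espinoza and Mbeki, by ranking points (higher first): Beaumont (8522 pts) before Yilmaz (1229 pts) before Espinoza (570 pts) before Mbeki (486 pts).
Order: Baptiste, Haddad, Adeyemi, Beaumont, Yilmaz, Espinoza, Mbeki. So position 4.

4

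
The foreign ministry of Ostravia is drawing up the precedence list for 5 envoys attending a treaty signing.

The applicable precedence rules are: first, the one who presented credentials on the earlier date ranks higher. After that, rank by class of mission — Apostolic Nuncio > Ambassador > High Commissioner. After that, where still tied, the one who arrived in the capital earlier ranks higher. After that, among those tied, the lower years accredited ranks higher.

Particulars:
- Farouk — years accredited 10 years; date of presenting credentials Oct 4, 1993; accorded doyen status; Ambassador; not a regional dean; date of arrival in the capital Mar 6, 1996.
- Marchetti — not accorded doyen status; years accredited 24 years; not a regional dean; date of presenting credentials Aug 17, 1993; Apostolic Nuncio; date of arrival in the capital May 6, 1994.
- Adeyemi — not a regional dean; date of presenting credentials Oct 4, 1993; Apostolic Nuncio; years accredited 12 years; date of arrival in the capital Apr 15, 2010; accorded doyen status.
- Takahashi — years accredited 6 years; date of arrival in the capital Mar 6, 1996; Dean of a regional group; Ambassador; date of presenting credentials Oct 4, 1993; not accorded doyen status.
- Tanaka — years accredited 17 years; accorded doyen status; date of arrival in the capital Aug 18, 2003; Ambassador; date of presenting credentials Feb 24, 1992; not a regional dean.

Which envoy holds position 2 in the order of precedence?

Marchetti

By date of presenting credentials (earlier first): Tanaka (Feb 24, 1992); then Marchetti (Aug 17, 1993); then Adeyemi, Takahashi and Farouk (each Oct 4, 1993).
Among Adeyemi, Takahashi and Farouk, by class of mission: Adeyemi (Apostolic Nuncio) before Takahashi and Farouk (Ambassador).
Takahashi and Farouk both have date of arrival in the capital Mar 6, 1996, so the next rule applies.
Among Takahashi and Farouk, by years accredited (lower first): Takahashi (6 years) before Farouk (10 years).
Order: Tanaka, Marchetti, Adeyemi, Takahashi, Farouk.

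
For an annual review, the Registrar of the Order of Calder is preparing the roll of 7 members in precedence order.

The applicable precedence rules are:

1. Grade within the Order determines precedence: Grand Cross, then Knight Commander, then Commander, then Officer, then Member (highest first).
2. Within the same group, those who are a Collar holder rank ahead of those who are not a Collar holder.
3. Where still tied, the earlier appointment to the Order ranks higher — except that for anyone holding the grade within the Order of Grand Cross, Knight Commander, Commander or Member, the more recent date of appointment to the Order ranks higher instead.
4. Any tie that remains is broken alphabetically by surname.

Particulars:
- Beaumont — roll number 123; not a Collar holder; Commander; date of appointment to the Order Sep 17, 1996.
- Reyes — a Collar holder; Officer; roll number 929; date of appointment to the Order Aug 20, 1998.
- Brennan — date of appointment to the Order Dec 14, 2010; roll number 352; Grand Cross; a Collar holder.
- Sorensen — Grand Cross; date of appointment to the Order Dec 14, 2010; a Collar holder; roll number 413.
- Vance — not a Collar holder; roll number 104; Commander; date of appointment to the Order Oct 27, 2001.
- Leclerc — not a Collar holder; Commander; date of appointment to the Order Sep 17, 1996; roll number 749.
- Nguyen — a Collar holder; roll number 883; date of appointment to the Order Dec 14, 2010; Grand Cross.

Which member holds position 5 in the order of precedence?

By grade within the Order: Brennan, Nguyen and Sorensen (Grand Cross); then Vance, Beaumont and Leclerc (Commander); then Reyes (Officer).
Brennan, Nguyen and Sorensen are each a Collar holder, so the next rule applies.
Brennan, Nguyen and Sorensen all have date of appointment to the Order Dec 14, 2010, so the next rule applies.
Among Brennan, Nguyen and Sorensen, alphabetically by surname: Brennan before Nguyen before Sorensen.
Vance, Beaumont and Leclerc are each not a Collar holder, so the next rule applies.
Among Vance, Beaumont and Leclerc, by date of appointment to the Order (later first) (reversed rule for this group): Vance (Oct 27, 2001) before Beaumont and Leclerc (Sep 17, 1996).
Among Beaumont and Leclerc, alphabetically by surname: Beaumont before Leclerc.
Order: Brennan, Nguyen, Sorensen, Vance, Beaumont, Leclerc, Reyes.

Beaumont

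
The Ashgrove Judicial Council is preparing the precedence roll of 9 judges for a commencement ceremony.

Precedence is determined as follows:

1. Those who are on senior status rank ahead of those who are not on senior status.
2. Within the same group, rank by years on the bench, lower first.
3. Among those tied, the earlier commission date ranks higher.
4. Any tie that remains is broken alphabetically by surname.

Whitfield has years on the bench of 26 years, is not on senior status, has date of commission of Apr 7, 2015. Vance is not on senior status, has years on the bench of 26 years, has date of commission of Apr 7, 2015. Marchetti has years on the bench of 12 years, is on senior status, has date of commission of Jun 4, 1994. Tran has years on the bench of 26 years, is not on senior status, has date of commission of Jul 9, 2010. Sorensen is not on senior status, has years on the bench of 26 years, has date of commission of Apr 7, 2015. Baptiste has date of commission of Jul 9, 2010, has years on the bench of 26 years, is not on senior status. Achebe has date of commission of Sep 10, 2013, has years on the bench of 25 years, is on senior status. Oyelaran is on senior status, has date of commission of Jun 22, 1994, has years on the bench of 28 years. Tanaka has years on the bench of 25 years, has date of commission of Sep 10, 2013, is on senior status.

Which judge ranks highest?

Marchetti

By the first rule: Marchetti, Achebe, Tanaka and Oyelaran (each on senior status); then Baptiste, Tran, Sorensen, Vance and Whitfield (each not on senior status).
Among Marchetti, Achebe, Tanaka and Oyelaran, by years on the bench (lower first): Marchetti (12 years) before Achebe and Tanaka (25 years) before Oyelaran (28 years).
Achebe and Tanaka both have date of commission Sep 10, 2013, so the next rule applies.
Among Achebe and Tanaka, alphabetically by surname: Achebe before Tanaka.
Baptiste, Tran, Sorensen, Vance and Whitfield all have years on the bench 26 years, so the next rule applies.
Among Baptiste, Tran, Sorensen, Vance and Whitfield, by date of commission (earlier first): Baptiste and Tran (Jul 9, 2010) before Sorensen, Vance and Whitfield (Apr 7, 2015).
Among Baptiste and Tran, alphabetically by surname: Baptiste before Tran.
Among Sorensen, Vance and Whitfield, alphabetically by surname: Sorensen before Vance before Whitfield.
Order: Marchetti, Achebe, Tanaka, Oyelaran, Baptiste, Tran, Sorensen, Vance, Whitfield.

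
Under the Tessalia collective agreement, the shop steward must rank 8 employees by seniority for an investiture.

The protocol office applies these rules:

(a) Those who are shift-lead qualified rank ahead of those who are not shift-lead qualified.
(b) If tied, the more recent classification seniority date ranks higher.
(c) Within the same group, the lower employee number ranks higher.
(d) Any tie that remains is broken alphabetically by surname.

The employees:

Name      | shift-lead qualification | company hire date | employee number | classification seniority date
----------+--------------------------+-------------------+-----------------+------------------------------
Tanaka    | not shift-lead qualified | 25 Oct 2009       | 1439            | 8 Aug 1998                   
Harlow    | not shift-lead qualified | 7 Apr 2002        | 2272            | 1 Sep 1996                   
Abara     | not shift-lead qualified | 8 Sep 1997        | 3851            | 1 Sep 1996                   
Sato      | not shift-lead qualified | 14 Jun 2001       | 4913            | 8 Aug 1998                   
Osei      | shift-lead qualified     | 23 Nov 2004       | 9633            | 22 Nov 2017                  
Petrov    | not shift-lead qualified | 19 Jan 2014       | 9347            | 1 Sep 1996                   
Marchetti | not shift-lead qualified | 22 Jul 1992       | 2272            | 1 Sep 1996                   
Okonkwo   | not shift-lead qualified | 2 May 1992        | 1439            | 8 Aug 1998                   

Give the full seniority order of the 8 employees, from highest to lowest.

By the first rule: Osei (shift-lead qualified); then Okonkwo, Tanaka, Sato, Harlow, Marchetti, Abara and Petrov (each not shift-lead qualified).
Among Okonkwo, Tanaka, Sato, Harlow, Marchetti, Abara and Petrov, by classification seniority date (later first): Okonkwo, Tanaka and Sato (8 Aug 1998) before Harlow, Marchetti, Abara and Petrov (1 Sep 1996).
Among Okonkwo, Tanaka and Sato, by employee number (lower first): Okonkwo and Tanaka (1439) before Sato (4913).
Among Okonkwo and Tanaka, alphabetically by surname: Okonkwo before Tanaka.
Among Harlow, Marchetti, Abara and Petrov, by employee number (lower first): Harlow and Marchetti (2272) before Abara (3851) before Petrov (9347).
Among Harlow and Marchetti, alphabetically by surname: Harlow before Marchetti.
Full order: Osei, Okonkwo, Tanaka, Sato, Harlow, Marchetti, Abara, Petrov.

Osei, Okonkwo, Tanaka, Sato, Harlow, Marchetti, Abara, Petrov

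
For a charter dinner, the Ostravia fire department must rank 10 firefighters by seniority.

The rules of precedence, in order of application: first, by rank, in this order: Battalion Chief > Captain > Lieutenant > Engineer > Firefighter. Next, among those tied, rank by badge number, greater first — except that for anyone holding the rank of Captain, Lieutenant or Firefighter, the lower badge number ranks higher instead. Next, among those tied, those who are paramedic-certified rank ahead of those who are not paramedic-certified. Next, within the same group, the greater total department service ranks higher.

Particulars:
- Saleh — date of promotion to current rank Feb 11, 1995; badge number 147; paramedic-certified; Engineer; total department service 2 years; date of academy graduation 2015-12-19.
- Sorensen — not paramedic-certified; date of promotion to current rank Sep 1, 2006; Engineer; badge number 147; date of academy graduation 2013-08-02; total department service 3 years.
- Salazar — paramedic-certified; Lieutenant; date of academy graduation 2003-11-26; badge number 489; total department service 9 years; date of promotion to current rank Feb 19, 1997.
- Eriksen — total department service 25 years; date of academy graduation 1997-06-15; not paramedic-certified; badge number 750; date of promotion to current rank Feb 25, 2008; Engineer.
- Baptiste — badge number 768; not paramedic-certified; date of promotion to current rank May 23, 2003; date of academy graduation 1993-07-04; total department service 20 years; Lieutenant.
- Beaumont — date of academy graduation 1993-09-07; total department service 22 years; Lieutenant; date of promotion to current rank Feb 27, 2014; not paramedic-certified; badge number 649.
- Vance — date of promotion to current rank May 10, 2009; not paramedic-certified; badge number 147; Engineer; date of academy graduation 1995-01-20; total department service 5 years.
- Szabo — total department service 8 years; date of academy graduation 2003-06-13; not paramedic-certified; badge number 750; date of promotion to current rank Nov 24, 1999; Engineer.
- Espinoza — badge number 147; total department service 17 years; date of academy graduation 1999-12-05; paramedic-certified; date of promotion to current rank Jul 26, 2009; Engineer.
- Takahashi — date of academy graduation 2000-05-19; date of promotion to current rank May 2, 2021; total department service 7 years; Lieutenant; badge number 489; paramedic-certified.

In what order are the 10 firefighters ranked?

Salazar, Takahashi, Beaumont, Baptiste, Eriksen, Szabo, Espinoza, Saleh, Vance, Sorensen

By rank: Salazar, Takahashi, Beaumont and Baptiste (Lieutenant); then Eriksen, Szabo, Espinoza, Saleh, Vance and Sorensen (Engineer).
Among Salazar, Takahashi, Beaumont and Baptiste, by badge number (lower first) (reversed rule for this group): Salazar and Takahashi (489) before Beaumont (649) before Baptiste (768).
Salazar and Takahashi are each paramedic-certified, so the next rule applies.
Among Salazar and Takahashi, by total department service (higher first): Salazar (9 years) before Takahashi (7 years).
Among Eriksen, Szabo, Espinoza, Saleh, Vance and Sorensen, by badge number (higher first): Eriksen and Szabo (750) before Espinoza, Saleh, Vance and Sorensen (147).
Eriksen and Szabo are each not paramedic-certified, so the next rule applies.
Among Eriksen and Szabo, by total department service (higher first): Eriksen (25 years) before Szabo (8 years).
Among Espinoza, Saleh, Vance and Sorensen, paramedic-certified before not paramedic-certified: Espinoza and Saleh (paramedic-certified) before Vance and Sorensen (not paramedic-certified).
Among Espinoza and Saleh, by total department service (higher first): Espinoza (17 years) before Saleh (2 years).
Among Vance and Sorensen, by total department service (higher first): Vance (5 years) before Sorensen (3 years).
Full order: Salazar, Takahashi, Beaumont, Baptiste, Eriksen, Szabo, Espinoza, Saleh, Vance, Sorensen.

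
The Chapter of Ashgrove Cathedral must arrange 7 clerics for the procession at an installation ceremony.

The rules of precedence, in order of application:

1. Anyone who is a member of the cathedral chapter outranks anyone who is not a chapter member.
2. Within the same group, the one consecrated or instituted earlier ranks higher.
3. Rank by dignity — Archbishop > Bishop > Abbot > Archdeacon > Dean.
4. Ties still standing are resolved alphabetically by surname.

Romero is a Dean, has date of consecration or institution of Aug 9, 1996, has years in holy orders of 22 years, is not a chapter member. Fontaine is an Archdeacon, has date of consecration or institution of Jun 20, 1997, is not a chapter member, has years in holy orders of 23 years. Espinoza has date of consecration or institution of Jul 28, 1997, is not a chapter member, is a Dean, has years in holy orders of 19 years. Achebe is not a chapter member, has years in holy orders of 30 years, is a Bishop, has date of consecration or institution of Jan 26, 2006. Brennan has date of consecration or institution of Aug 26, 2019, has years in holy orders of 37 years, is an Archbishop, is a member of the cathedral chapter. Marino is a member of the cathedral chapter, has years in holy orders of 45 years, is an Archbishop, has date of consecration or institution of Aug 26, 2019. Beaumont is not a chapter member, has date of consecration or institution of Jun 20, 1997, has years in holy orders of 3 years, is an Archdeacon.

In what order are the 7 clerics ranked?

By the first rule: Brennan and Marino (both a member of the cathedral chapter); then Romero, Beaumont, Fontaine, Espinoza and Achebe (each not a chapter member).
Brennan and Marino both have date of consecration or institution Aug 26, 2019, so the next rule applies.
Brennan and Marino are each Archbishop, so the next rule applies.
Among Brennan and Marino, alphabetically by surname: Brennan before Marino.
Among Romero, Beaumont, Fontaine, Espinoza and Achebe, by date of consecration or institution (earlier first): Romero (Aug 9, 1996) before Beaumont and Fontaine (Jun 20, 1997) before Espinoza (Jul 28, 1997) before Achebe (Jan 26, 2006).
Beaumont and Fontaine are each Archdeacon, so the next rule applies.
Among Beaumont and Fontaine, alphabetically by surname: Beaumont before Fontaine.
Full order: Brennan, Marino, Romero, Beaumont, Fontaine, Espinoza, Achebe.

Brennan, Marino, Romero, Beaumont, Fontaine, Espinoza, Achebe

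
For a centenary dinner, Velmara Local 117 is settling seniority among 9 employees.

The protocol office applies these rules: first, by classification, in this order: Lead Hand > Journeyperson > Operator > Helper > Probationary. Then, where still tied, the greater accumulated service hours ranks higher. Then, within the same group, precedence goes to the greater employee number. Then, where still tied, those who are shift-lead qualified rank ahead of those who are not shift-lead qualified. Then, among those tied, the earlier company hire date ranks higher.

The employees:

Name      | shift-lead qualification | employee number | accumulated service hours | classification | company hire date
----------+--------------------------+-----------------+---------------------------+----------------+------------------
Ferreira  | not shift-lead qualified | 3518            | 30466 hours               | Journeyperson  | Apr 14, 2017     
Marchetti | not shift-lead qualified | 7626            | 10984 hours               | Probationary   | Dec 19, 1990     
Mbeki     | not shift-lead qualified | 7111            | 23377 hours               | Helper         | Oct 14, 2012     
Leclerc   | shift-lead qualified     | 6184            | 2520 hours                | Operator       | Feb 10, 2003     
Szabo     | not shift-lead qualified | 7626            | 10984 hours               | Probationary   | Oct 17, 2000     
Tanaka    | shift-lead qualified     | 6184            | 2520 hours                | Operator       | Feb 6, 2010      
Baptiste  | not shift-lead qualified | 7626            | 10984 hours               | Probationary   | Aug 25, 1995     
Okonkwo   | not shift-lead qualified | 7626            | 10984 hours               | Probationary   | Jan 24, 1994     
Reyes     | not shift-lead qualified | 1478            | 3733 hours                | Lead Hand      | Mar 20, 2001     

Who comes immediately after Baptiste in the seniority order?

Szabo

By classification: Reyes (Lead Hand); then Ferreira (Journeyperson); then Leclerc and Tanaka (Operator); then Mbeki (Helper); then Marchetti, Okonkwo, Baptiste and Szabo (Probationary).
Leclerc and Tanaka both have accumulated service hours 2520 hours, so the next rule applies.
Leclerc and Tanaka both have employee number 6184, so the next rule applies.
Leclerc and Tanaka are each shift-lead qualified, so the next rule applies.
Among Leclerc and Tanaka, by company hire date (earlier first): Leclerc (Feb 10, 2003) before Tanaka (Feb 6, 2010).
Marchetti, Okonkwo, Baptiste and Szabo all have accumulated service hours 10984 hours, so the next rule applies.
Marchetti, Okonkwo, Baptiste and Szabo all have employee number 7626, so the next rule applies.
Marchetti, Okonkwo, Baptiste and Szabo are each not shift-lead qualified, so the next rule applies.
Among Marchetti, Okonkwo, Baptiste and Szabo, by company hire date (earlier first): Marchetti (Dec 19, 1990) before Okonkwo (Jan 24, 1994) before Baptiste (Aug 25, 1995) before Szabo (Oct 17, 2000).
Order: Reyes, Ferreira, Leclerc, Tanaka, Mbeki, Marchetti, Okonkwo, Baptiste, Szabo.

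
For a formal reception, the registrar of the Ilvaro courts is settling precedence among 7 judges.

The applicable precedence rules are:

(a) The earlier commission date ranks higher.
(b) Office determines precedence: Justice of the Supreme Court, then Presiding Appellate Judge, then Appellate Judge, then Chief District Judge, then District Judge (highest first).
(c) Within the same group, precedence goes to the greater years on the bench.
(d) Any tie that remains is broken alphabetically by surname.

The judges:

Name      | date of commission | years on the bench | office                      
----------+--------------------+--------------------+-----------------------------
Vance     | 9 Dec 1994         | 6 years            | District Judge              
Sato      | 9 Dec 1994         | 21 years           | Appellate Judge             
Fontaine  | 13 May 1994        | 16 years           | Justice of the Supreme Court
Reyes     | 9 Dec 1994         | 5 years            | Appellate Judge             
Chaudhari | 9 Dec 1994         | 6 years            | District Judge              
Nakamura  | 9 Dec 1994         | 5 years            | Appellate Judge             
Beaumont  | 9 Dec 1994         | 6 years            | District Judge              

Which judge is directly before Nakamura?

By date of commission (earlier first): Fontaine (13 May 1994); then Sato, Nakamura, Reyes, Beaumont, Chaudhari and Vance (each 9 Dec 1994).
Among Sato, Nakamura, Reyes, Beaumont, Chaudhari and Vance, by office: Sato, Nakamura and Reyes (Appellate Judge) before Beaumont, Chaudhari and Vance (District Judge).
Among Sato, Nakamura and Reyes, by years on the bench (higher first): Sato (21 years) before Nakamura and Reyes (5 years).
Among Nakamura and Reyes, alphabetically by surname: Nakamura before Reyes.
Beaumont, Chaudhari and Vance all have years on the bench 6 years, so the next rule applies.
Among Beaumont, Chaudhari and Vance, alphabetically by surname: Beaumont before Chaudhari before Vance.
Order: Fontaine, Sato, Nakamura, Reyes, Beaumont, Chaudhari, Vance.

Sato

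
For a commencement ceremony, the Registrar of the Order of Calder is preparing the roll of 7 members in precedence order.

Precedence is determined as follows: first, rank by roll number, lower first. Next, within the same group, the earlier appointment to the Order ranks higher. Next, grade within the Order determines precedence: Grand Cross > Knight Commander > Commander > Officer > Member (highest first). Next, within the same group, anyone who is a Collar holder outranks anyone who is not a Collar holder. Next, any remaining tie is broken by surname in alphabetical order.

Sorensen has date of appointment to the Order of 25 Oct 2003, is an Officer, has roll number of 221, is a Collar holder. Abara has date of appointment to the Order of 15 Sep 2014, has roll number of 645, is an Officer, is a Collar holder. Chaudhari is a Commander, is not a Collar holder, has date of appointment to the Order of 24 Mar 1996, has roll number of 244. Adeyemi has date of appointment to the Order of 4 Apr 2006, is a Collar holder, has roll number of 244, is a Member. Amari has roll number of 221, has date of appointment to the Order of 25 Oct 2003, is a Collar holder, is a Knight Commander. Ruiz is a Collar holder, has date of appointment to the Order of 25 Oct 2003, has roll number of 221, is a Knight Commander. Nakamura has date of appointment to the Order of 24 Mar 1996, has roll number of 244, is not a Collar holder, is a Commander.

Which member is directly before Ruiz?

By roll number (lower first): Amari, Ruiz and Sorensen (each 221); then Chaudhari, Nakamura and Adeyemi (each 244); then Abara (645).
Amari, Ruiz and Sorensen all have date of appointment to the Order 25 Oct 2003, so the next rule applies.
Among Amari, Ruiz and Sorensen, by grade within the Order: Amari and Ruiz (Knight Commander) before Sorensen (Officer).
Amari and Ruiz are each a Collar holder, so the next rule applies.
Among Amari and Ruiz, alphabetically by surname: Amari before Ruiz.
Among Chaudhari, Nakamura and Adeyemi, by date of appointment to the Order (earlier first): Chaudhari and Nakamura (24 Mar 1996) before Adeyemi (4 Apr 2006).
Chaudhari and Nakamura are each Commander, so the next rule applies.
Chaudhari and Nakamura are each not a Collar holder, so the next rule applies.
Among Chaudhari and Nakamura, alphabetically by surname: Chaudhari before Nakamura.
Order: Amari, Ruiz, Sorensen, Chaudhari, Nakamura, Adeyemi, Abara.

Amari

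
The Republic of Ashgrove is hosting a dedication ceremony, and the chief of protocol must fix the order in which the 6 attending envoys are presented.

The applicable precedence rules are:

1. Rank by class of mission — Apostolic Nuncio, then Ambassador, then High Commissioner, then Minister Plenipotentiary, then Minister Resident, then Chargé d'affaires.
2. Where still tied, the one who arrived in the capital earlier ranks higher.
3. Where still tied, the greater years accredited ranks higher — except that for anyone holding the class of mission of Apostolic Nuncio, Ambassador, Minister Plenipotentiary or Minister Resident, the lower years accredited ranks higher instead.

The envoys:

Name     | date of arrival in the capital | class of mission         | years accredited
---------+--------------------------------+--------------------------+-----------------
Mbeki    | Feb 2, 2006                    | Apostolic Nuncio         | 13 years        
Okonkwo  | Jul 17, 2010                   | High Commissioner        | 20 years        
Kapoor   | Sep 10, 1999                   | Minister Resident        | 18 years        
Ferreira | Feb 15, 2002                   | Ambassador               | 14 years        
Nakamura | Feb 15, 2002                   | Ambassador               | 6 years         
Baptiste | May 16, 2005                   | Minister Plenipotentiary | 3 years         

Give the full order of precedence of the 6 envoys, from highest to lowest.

Mbeki, Nakamura, Ferreira, Okonkwo, Baptiste, Kapoor

By class of mission: Mbeki (Apostolic Nuncio); then Nakamura and Ferreira (Ambassador); then Okonkwo (High Commissioner); then Baptiste (Minister Plenipotentiary); then Kapoor (Minister Resident).
Nakamura and Ferreira both have date of arrival in the capital Feb 15, 2002, so the next rule applies.
Among Nakamura and Ferreira, by years accredited (lower first) (reversed rule for this group): Nakamura (6 years) before Ferreira (14 years).
Full order: Mbeki, Nakamura, Ferreira, Okonkwo, Baptiste, Kapoor.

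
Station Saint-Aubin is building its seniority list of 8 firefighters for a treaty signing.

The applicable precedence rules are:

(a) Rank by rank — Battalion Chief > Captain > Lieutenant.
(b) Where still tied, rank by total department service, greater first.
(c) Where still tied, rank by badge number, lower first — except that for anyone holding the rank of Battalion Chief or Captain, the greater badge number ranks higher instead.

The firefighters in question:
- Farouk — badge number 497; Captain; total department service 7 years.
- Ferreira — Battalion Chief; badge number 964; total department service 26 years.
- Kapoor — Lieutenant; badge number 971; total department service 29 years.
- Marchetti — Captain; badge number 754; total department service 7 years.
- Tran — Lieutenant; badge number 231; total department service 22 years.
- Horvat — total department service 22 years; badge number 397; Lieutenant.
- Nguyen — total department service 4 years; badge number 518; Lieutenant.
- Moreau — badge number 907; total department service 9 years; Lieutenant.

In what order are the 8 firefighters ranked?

By rank: Ferreira (Battalion Chief); then Marchetti and Farouk (Captain); then Kapoor, Tran, Horvat, Moreau and Nguyen (Lieutenant).
Marchetti and Farouk both have total department service 7 years, so the next rule applies.
Among Marchetti and Farouk, by badge number (higher first) (reversed rule for this group): Marchetti (754) before Farouk (497).
Among Kapoor, Tran, Horvat, Moreau and Nguyen, by total department service (higher first): Kapoor (29 years) before Tran and Horvat (22 years) before Moreau (9 years) before Nguyen (4 years).
Among Tran and Horvat, by badge number (lower first): Tran (231) before Horvat (397).
Full order: Ferreira, Marchetti, Farouk, Kapoor, Tran, Horvat, Moreau, Nguyen.

Ferreira, Marchetti, Farouk, Kapoor, Tran, Horvat, Moreau, Nguyen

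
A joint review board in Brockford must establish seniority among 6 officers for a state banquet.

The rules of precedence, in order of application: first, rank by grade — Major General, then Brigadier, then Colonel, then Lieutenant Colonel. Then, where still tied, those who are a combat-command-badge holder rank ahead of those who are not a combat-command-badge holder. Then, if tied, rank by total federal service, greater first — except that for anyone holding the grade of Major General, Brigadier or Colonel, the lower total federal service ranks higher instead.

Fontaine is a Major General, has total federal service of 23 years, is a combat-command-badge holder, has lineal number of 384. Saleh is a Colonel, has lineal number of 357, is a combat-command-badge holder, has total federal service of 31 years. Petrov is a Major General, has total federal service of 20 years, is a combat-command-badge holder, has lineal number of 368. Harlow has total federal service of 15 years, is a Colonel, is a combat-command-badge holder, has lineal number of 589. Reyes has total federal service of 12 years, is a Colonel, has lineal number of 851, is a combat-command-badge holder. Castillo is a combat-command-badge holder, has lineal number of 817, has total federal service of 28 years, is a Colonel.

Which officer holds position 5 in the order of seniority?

By grade: Petrov and Fontaine (Major General); then Reyes, Harlow, Castillo and Saleh (Colonel).
Petrov and Fontaine are each a combat-command-badge holder, so the next rule applies.
Among Petrov and Fontaine, by total federal service (lower first) (reversed rule for this group): Petrov (20 years) before Fontaine (23 years).
Reyes, Harlow, Castillo and Saleh are each a combat-command-badge holder, so the next rule applies.
Among Reyes, Harlow, Castillo and Saleh, by total federal service (lower first) (reversed rule for this group): Reyes (12 years) before Harlow (15 years) before Castillo (28 years) before Saleh (31 years).
Order: Petrov, Fontaine, Reyes, Harlow, Castillo, Saleh.

Castillo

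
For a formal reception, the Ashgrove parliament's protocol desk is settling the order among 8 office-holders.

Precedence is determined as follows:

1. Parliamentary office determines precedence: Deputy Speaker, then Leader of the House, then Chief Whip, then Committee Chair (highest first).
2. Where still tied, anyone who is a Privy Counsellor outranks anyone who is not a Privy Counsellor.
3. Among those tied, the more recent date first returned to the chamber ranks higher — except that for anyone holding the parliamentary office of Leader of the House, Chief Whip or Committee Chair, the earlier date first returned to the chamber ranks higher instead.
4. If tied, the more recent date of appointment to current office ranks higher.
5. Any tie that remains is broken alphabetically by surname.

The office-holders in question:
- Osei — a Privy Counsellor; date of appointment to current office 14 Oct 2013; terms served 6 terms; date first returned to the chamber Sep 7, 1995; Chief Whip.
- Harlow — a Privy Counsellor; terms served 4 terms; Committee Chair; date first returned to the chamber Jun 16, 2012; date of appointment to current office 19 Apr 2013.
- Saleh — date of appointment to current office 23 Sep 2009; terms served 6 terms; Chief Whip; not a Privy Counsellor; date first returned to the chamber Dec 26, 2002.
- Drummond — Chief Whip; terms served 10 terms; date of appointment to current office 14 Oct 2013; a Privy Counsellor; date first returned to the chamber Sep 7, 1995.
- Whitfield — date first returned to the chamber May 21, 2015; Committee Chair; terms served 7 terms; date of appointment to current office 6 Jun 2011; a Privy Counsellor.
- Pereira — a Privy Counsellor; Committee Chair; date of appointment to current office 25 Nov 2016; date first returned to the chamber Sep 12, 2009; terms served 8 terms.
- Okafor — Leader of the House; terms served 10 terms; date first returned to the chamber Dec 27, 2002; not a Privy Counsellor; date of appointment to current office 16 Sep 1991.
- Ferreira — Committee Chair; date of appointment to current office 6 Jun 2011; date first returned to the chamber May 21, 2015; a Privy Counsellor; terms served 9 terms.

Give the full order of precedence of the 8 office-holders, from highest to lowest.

Okafor, Drummond, Osei, Saleh, Pereira, Harlow, Ferreira, Whitfield

By parliamentary office: Okafor (Leader of the House); then Drummond, Osei and Saleh (Chief Whip); then Pereira, Harlow, Ferreira and Whitfield (Committee Chair).
Among Drummond, Osei and Saleh, a Privy Counsellor before not a Privy Counsellor: Drummond and Osei (a Privy Counsellor) before Saleh (not a Privy Counsellor).
Drummond and Osei both have date first returned to the chamber Sep 7, 1995, so the next rule applies.
Drummond and Osei both have date of appointment to current office 14 Oct 2013, so the next rule applies.
Among Drummond and Osei, alphabetically by surname: Drummond before Osei.
Pereira, Harlow, Ferreira and Whitfield are each a Privy Counsellor, so the next rule applies.
Among Pereira, Harlow, Ferreira and Whitfield, by date first returned to the chamber (earlier first) (reversed rule for this group): Pereira (Sep 12, 2009) before Harlow (Jun 16, 2012) before Ferreira and Whitfield (May 21, 2015).
Ferreira and Whitfield both have date of appointment to current office 6 Jun 2011, so the next rule applies.
Among Ferreira and Whitfield, alphabetically by surname: Ferreira before Whitfield.
Full order: Okafor, Drummond, Osei, Saleh, Pereira, Harlow, Ferreira, Whitfield.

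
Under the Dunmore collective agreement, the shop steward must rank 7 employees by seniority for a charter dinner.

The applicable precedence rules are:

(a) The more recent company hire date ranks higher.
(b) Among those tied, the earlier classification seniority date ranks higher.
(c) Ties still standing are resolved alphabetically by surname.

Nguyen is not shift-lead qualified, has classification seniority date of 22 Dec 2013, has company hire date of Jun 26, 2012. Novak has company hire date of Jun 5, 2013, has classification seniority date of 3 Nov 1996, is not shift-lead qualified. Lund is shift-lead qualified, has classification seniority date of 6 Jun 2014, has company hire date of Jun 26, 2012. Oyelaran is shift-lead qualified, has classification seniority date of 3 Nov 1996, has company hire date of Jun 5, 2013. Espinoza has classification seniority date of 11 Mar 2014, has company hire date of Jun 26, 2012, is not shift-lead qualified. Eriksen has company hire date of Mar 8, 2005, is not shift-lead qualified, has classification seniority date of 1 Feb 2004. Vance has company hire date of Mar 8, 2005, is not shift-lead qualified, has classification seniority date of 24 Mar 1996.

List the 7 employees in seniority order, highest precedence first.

By company hire date (later first): Novak and Oyelaran (both Jun 5, 2013); then Nguyen, Espinoza and Lund (each Jun 26, 2012); then Vance and Eriksen (both Mar 8, 2005).
Novak and Oyelaran both have classification seniority date 3 Nov 1996, so the next rule applies.
Among Novak and Oyelaran, alphabetically by surname: Novak before Oyelaran.
Among Nguyen, Espinoza and Lund, by classification seniority date (earlier first): Nguyen (22 Dec 2013) before Espinoza (11 Mar 2014) before Lund (6 Jun 2014).
Among Vance and Eriksen, by classification seniority date (earlier first): Vance (24 Mar 1996) before Eriksen (1 Feb 2004).
Full order: Novak, Oyelaran, Nguyen, Espinoza, Lund, Vance, Eriksen.

Novak, Oyelaran, Nguyen, Espinoza, Lund, Vance, Eriksen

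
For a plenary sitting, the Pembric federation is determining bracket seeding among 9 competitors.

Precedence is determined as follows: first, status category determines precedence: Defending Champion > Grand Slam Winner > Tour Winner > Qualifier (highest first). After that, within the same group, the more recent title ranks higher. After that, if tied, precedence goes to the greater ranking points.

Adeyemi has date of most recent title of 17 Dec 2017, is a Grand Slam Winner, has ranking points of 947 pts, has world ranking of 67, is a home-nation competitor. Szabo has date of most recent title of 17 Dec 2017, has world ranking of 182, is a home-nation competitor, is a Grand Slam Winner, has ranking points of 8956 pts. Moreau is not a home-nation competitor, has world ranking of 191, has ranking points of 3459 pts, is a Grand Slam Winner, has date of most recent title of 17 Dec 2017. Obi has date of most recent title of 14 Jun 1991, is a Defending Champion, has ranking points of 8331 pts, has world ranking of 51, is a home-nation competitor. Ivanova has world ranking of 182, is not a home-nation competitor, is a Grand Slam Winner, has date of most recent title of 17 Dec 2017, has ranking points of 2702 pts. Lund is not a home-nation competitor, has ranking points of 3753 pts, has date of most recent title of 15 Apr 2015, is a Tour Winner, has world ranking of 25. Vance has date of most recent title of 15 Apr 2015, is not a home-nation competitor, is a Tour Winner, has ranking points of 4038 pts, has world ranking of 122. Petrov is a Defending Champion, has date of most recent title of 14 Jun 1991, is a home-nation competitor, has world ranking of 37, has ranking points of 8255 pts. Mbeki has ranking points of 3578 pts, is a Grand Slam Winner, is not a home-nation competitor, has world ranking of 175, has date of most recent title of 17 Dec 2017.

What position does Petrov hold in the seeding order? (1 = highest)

2

By status category: Obi and Petrov (Defending Champion); then Szabo, Mbeki, Moreau, Ivanova and Adeyemi (Grand Slam Winner); then Vance and Lund (Tour Winner).
Obi and Petrov both have date of most recent title 14 Jun 1991, so the next rule applies.
Among Obi and Petrov, by ranking points (higher first): Obi (8331 pts) before Petrov (8255 pts).
Szabo, Mbeki, Moreau, Ivanova and Adeyemi all have date of most recent title 17 Dec 2017, so the next rule applies.
Among Szabo, Mbeki, Moreau, Ivanova and Adeyemi, by ranking points (higher first): Szabo (8956 pts) before Mbeki (3578 pts) before Moreau (3459 pts) before Ivanova (2702 pts) before Adeyemi (947 pts).
Vance and Lund both have date of most recent title 15 Apr 2015, so the next rule applies.
Among Vance and Lund, by ranking points (higher first): Vance (4038 pts) before Lund (3753 pts).
Order: Obi, Petrov, Szabo, Mbeki, Moreau, Ivanova, Adeyemi, Vance, Lund. So position 2.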